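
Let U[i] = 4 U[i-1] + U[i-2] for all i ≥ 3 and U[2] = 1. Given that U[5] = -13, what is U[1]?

-5

Let U[1] = v.
U[3] = 4 + v
U[4] = 17 + 4v
U[5] = 72 + 17v
So 72 + 17v = -13, giving v = -5.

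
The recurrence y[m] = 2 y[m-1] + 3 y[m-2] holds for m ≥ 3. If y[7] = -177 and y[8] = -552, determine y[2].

Rearranging, y[m-2] = (y[m] - 2 y[m-1]) / 3.
y[6] = (-552 - 2(-177)) / 3 = -198/3 = -66
y[5] = (-177 - 2(-66)) / 3 = -45/3 = -15
y[4] = (-66 - 2(-15)) / 3 = -36/3 = -12
y[3] = (-15 - 2(-12)) / 3 = 9/3 = 3
y[2] = (-12 - 2(3)) / 3 = -18/3 = -6

-6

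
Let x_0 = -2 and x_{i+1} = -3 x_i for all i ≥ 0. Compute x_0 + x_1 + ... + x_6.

-1094

x_1 = -3*(-2) = 6
x_2 = -3*6 = -18
x_3 = -3*(-18) = 54
x_4 = -3*54 = -162
x_5 = -3*(-162) = 486
x_6 = -3*486 = -1458
Sum = (-2) + 6 + (-18) + 54 + (-162) + 486 + (-1458) = -1094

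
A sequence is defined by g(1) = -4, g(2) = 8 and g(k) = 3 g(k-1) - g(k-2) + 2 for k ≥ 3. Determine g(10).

g(3) = 3(8) - (-4) + 2 = 30
g(4) = 3(30) - 8 + 2 = 84
g(5) = 3(84) - 30 + 2 = 224
g(6) = 3(224) - 84 + 2 = 590
g(7) = 3(590) - 224 + 2 = 1548
g(8) = 3(1548) - 590 + 2 = 4056
g(9) = 3(4056) - 1548 + 2 = 10622
g(10) = 3(10622) - 4056 + 2 = 27812

27812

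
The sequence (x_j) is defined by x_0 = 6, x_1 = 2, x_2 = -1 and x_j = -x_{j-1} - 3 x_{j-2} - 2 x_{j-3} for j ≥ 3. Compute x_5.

37

x_3 = -(-1) - 3(2) - 2(6) = -17
x_4 = -(-17) - 3(-1) - 2(2) = 16
x_5 = -16 - 3(-17) - 2(-1) = 37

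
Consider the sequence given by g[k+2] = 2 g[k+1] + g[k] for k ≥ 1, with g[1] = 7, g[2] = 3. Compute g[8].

g[3] = 2·3 + 7 = 13
g[4] = 2·13 + 3 = 29
g[5] = 2·29 + 13 = 71
g[6] = 2·71 + 29 = 171
g[7] = 2·171 + 71 = 413
g[8] = 2·413 + 171 = 997

997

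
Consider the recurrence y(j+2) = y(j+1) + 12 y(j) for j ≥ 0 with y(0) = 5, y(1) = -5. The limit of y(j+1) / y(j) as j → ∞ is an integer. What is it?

The characteristic equation is r^2 - r - 12 = 0, which factors as (r - 4)(r + 3) = 0.
So the roots are 4 and -3. Since |4| > |-3| and the coefficient of 4^j is non-zero, the ratio tends to 4.

4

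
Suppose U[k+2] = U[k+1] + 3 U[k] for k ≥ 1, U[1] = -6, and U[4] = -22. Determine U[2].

-1

Let U[2] = z.
U[3] = -18 + z
U[4] = -18 + 4z
So -18 + 4z = -22, giving z = -1.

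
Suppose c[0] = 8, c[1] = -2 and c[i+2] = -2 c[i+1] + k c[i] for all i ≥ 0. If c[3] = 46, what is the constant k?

c[2] = 4 + 8k
c[3] = -8 - 18k
So -8 - 18k = 46, giving k = -3.

-3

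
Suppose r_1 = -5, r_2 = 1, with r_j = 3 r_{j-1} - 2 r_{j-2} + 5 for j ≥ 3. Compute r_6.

r_3 = 3·1 - 2·(-5) + 5 = 18
r_4 = 3·18 - 2·1 + 5 = 57
r_5 = 3·57 - 2·18 + 5 = 140
r_6 = 3·140 - 2·57 + 5 = 311

311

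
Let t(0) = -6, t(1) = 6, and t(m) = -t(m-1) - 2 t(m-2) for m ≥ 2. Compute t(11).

t(2) = -6 - 2*(-6) = 6
t(3) = -6 - 2*6 = -18
t(4) = -(-18) - 2*6 = 6
t(5) = -6 - 2*(-18) = 30
t(6) = -30 - 2*6 = -42
t(7) = -(-42) - 2*30 = -18
t(8) = -(-18) - 2*(-42) = 102
t(9) = -102 - 2*(-18) = -66
t(10) = -(-66) - 2*102 = -138
t(11) = -(-138) - 2*(-66) = 270

270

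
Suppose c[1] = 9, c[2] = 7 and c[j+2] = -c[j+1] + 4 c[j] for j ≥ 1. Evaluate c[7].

589

c[3] = -7 + 4·9 = 29
c[4] = -29 + 4·7 = -1
c[5] = -(-1) + 4·29 = 117
c[6] = -117 + 4·(-1) = -121
c[7] = -(-121) + 4·117 = 589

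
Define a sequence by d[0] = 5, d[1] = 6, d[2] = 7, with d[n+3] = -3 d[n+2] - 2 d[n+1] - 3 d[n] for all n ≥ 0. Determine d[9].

d[3] = -3*7 - 2*6 - 3*5 = -48
d[4] = -3*(-48) - 2*7 - 3*6 = 112
d[5] = -3*112 - 2*(-48) - 3*7 = -261
d[6] = -3*(-261) - 2*112 - 3*(-48) = 703
d[7] = -3*703 - 2*(-261) - 3*112 = -1923
d[8] = -3*(-1923) - 2*703 - 3*(-261) = 5146
d[9] = -3*5146 - 2*(-1923) - 3*703 = -13701

-13701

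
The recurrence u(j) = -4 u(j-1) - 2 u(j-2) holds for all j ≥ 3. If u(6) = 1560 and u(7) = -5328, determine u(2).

Rearranging, u(j-2) = (u(j) + 4 u(j-1)) / -2.
u(5) = (-5328 + 4*1560) / -2 = 912/-2 = -456
u(4) = (1560 + 4*(-456)) / -2 = -264/-2 = 132
u(3) = (-456 + 4*132) / -2 = 72/-2 = -36
u(2) = (132 + 4*(-36)) / -2 = -12/-2 = 6

6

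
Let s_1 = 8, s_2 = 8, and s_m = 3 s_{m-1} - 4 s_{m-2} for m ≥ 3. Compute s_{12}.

s_3 = 3(8) - 4(8) = -8
s_4 = 3(-8) - 4(8) = -56
s_5 = 3(-56) - 4(-8) = -136
s_6 = 3(-136) - 4(-56) = -184
s_7 = 3(-184) - 4(-136) = -8
s_8 = 3(-8) - 4(-184) = 712
s_9 = 3(712) - 4(-8) = 2168
s_{10} = 3(2168) - 4(712) = 3656
s_{11} = 3(3656) - 4(2168) = 2296
s_{12} = 3(2296) - 4(3656) = -7736

-7736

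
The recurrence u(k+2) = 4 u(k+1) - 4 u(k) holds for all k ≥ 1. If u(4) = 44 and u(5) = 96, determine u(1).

Rearranging, u(k-2) = (u(k) - 4 u(k-1)) / -4.
u(3) = (96 - 4·44) / -4 = -80/-4 = 20
u(2) = (44 - 4·20) / -4 = -36/-4 = 9
u(1) = (20 - 4·9) / -4 = -16/-4 = 4

4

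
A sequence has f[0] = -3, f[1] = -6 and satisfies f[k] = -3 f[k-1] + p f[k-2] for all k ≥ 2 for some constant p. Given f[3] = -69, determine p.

f[2] = 18 - 3p
f[3] = -54 + 3p
So -54 + 3p = -69, giving p = -5.

-5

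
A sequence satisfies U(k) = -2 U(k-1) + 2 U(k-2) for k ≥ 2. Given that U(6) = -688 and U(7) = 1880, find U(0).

Rearranging, U(k-2) = (U(k) + 2 U(k-1)) / 2.
U(5) = (1880 + 2(-688)) / 2 = 504/2 = 252
U(4) = (-688 + 2(252)) / 2 = -184/2 = -92
U(3) = (252 + 2(-92)) / 2 = 68/2 = 34
U(2) = (-92 + 2(34)) / 2 = -24/2 = -12
U(1) = (34 + 2(-12)) / 2 = 10/2 = 5
U(0) = (-12 + 2(5)) / 2 = -2/2 = -1

-1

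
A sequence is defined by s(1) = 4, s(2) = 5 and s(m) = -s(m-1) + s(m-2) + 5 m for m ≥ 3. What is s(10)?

-39

s(3) = -5 + 4 + 15 = 14
s(4) = -14 + 5 + 20 = 11
s(5) = -11 + 14 + 25 = 28
s(6) = -28 + 11 + 30 = 13
s(7) = -13 + 28 + 35 = 50
s(8) = -50 + 13 + 40 = 3
s(9) = -3 + 50 + 45 = 92
s(10) = -92 + 3 + 50 = -39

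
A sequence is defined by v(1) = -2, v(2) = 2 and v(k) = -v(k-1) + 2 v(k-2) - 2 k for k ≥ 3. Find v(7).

-144

v(3) = -2 + 2*(-2) - 6 = -12
v(4) = -(-12) + 2*2 - 8 = 8
v(5) = -8 + 2*(-12) - 10 = -42
v(6) = -(-42) + 2*8 - 12 = 46
v(7) = -46 + 2*(-42) - 14 = -144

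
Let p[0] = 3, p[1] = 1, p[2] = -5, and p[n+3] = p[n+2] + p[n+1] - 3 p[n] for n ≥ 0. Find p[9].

p[3] = (-5) + 1 - 3·3 = -13
p[4] = (-13) + (-5) - 3·1 = -21
p[5] = (-21) + (-13) - 3·(-5) = -19
p[6] = (-19) + (-21) - 3·(-13) = -1
p[7] = (-1) + (-19) - 3·(-21) = 43
p[8] = 43 + (-1) - 3·(-19) = 99
p[9] = 99 + 43 - 3·(-1) = 145

145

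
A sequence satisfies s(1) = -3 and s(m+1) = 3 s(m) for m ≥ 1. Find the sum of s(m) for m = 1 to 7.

-3279

s(2) = 3*(-3) = -9
s(3) = 3*(-9) = -27
s(4) = 3*(-27) = -81
s(5) = 3*(-81) = -243
s(6) = 3*(-243) = -729
s(7) = 3*(-729) = -2187
Sum = (-3) + (-9) + (-27) + (-81) + (-243) + (-729) + (-2187) = -3279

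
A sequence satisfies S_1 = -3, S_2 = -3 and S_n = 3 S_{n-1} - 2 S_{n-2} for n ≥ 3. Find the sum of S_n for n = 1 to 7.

S_3 = 3(-3) - 2(-3) = -3
S_4 = 3(-3) - 2(-3) = -3
S_5 = 3(-3) - 2(-3) = -3
S_6 = 3(-3) - 2(-3) = -3
S_7 = 3(-3) - 2(-3) = -3
Sum = (-3) + (-3) + (-3) + (-3) + (-3) + (-3) + (-3) = -21

-21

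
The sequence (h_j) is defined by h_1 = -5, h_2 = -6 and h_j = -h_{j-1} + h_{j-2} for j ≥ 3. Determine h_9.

h_3 = -(-6) + (-5) = 1
h_4 = -1 + (-6) = -7
h_5 = -(-7) + 1 = 8
h_6 = -8 + (-7) = -15
h_7 = -(-15) + 8 = 23
h_8 = -23 + (-15) = -38
h_9 = -(-38) + 23 = 61

61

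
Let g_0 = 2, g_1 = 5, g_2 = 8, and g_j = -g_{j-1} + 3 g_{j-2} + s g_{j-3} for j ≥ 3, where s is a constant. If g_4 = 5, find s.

-4

g_3 = 7 + 2s
g_4 = 17 + 3s
So 17 + 3s = 5, giving s = -4.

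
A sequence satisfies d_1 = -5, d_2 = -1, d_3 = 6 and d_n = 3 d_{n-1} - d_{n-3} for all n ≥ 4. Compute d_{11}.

d_4 = 3*6 - (-5) = 23
d_5 = 3*23 - (-1) = 70
d_6 = 3*70 - 6 = 204
d_7 = 3*204 - 23 = 589
d_8 = 3*589 - 70 = 1697
d_9 = 3*1697 - 204 = 4887
d_{10} = 3*4887 - 589 = 14072
d_{11} = 3*14072 - 1697 = 40519

40519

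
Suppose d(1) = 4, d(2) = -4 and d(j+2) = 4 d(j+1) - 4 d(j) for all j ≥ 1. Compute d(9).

-11264

d(3) = 4*(-4) - 4*4 = -32
d(4) = 4*(-32) - 4*(-4) = -112
d(5) = 4*(-112) - 4*(-32) = -320
d(6) = 4*(-320) - 4*(-112) = -832
d(7) = 4*(-832) - 4*(-320) = -2048
d(8) = 4*(-2048) - 4*(-832) = -4864
d(9) = 4*(-4864) - 4*(-2048) = -11264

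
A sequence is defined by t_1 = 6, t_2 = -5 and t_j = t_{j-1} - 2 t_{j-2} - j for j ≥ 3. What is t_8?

t_3 = (-5) - 2(6) - 3 = -20
t_4 = (-20) - 2(-5) - 4 = -14
t_5 = (-14) - 2(-20) - 5 = 21
t_6 = 21 - 2(-14) - 6 = 43
t_7 = 43 - 2(21) - 7 = -6
t_8 = (-6) - 2(43) - 8 = -100

-100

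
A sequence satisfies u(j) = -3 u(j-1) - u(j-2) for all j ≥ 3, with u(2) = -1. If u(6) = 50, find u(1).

5

Let u(1) = z.
u(3) = 3 - z
u(4) = -8 + 3z
u(5) = 21 - 8z
u(6) = -55 + 21z
So -55 + 21z = 50, giving z = 5.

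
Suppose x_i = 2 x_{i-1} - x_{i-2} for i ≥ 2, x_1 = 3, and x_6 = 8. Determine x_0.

Let x_0 = y.
x_2 = 6 - y
x_3 = 9 - 2y
x_4 = 12 - 3y
x_5 = 15 - 4y
x_6 = 18 - 5y
So 18 - 5y = 8, giving y = 2.

2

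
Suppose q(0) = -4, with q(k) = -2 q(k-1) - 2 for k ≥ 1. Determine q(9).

q(1) = -2·(-4) - 2 = 6
q(2) = -2·6 - 2 = -14
q(3) = -2·(-14) - 2 = 26
q(4) = -2·26 - 2 = -54
q(5) = -2·(-54) - 2 = 106
q(6) = -2·106 - 2 = -214
q(7) = -2·(-214) - 2 = 426
q(8) = -2·426 - 2 = -854
q(9) = -2·(-854) - 2 = 1706

1706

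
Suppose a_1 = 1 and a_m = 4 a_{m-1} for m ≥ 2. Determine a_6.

1024

a_2 = 4*1 = 4
a_3 = 4*4 = 16
a_4 = 4*16 = 64
a_5 = 4*64 = 256
a_6 = 4*256 = 1024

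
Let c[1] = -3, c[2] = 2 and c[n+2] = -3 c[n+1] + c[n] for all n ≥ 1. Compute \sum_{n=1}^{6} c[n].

c[3] = -3(2) + (-3) = -9
c[4] = -3(-9) + 2 = 29
c[5] = -3(29) + (-9) = -96
c[6] = -3(-96) + 29 = 317
Sum = (-3) + 2 + (-9) + 29 + (-96) + 317 = 240

240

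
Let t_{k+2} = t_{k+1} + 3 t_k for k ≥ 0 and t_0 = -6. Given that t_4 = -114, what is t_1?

Let t_1 = w.
t_2 = -18 + w
t_3 = -18 + 4w
t_4 = -72 + 7w
So -72 + 7w = -114, giving w = -6.

-6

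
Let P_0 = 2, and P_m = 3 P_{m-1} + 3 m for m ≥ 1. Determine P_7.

9282

P_1 = 3*2 + 3 = 9
P_2 = 3*9 + 6 = 33
P_3 = 3*33 + 9 = 108
P_4 = 3*108 + 12 = 336
P_5 = 3*336 + 15 = 1023
P_6 = 3*1023 + 18 = 3087
P_7 = 3*3087 + 21 = 9282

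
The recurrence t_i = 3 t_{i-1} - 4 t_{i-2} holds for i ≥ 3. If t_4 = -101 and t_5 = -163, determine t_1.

8

Rearranging, t_{i-2} = (t_i - 3 t_{i-1}) / -4.
t_3 = (-163 - 3*(-101)) / -4 = 140/-4 = -35
t_2 = (-101 - 3*(-35)) / -4 = 4/-4 = -1
t_1 = (-35 - 3*(-1)) / -4 = -32/-4 = 8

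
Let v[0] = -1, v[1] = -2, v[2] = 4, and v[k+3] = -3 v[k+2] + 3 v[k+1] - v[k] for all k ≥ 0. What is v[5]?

-250

v[3] = -3·4 + 3·(-2) - (-1) = -17
v[4] = -3·(-17) + 3·4 - (-2) = 65
v[5] = -3·65 + 3·(-17) - 4 = -250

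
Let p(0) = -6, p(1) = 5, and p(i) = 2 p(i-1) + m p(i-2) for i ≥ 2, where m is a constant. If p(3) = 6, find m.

2

p(2) = 10 - 6m
p(3) = 20 - 7m
So 20 - 7m = 6, giving m = 2.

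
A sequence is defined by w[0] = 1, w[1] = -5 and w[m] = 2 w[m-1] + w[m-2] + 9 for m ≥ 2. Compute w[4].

w[2] = 2*(-5) + 1 + 9 = 0
w[3] = 2*0 + (-5) + 9 = 4
w[4] = 2*4 + 0 + 9 = 17

17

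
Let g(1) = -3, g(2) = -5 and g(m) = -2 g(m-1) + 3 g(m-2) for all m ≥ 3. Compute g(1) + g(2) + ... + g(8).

-848

g(3) = -2*(-5) + 3*(-3) = 1
g(4) = -2*1 + 3*(-5) = -17
g(5) = -2*(-17) + 3*1 = 37
g(6) = -2*37 + 3*(-17) = -125
g(7) = -2*(-125) + 3*37 = 361
g(8) = -2*361 + 3*(-125) = -1097
Sum = (-3) + (-5) + 1 + (-17) + 37 + (-125) + 361 + (-1097) = -848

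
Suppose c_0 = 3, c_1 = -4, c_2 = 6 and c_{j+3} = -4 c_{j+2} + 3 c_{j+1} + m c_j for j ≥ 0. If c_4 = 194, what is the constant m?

-2

c_3 = -36 + 3m
c_4 = 162 - 16m
So 162 - 16m = 194, giving m = -2.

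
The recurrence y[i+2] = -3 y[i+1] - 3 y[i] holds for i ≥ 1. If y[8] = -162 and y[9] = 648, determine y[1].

2

Rearranging, y[i-2] = (y[i] + 3 y[i-1]) / -3.
y[7] = (648 + 3*(-162)) / -3 = 162/-3 = -54
y[6] = (-162 + 3*(-54)) / -3 = -324/-3 = 108
y[5] = (-54 + 3*108) / -3 = 270/-3 = -90
y[4] = (108 + 3*(-90)) / -3 = -162/-3 = 54
y[3] = (-90 + 3*54) / -3 = 72/-3 = -24
y[2] = (54 + 3*(-24)) / -3 = -18/-3 = 6
y[1] = (-24 + 3*6) / -3 = -6/-3 = 2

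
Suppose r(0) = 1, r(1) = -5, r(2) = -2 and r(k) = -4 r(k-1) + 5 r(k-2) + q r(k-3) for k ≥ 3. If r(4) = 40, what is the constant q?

r(3) = -17 + q
r(4) = 58 - 9q
So 58 - 9q = 40, giving q = 2.

2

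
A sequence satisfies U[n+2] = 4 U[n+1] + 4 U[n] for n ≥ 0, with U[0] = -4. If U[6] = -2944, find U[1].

Let U[1] = x.
U[2] = -16 + 4x
U[3] = -64 + 20x
U[4] = -320 + 96x
U[5] = -1536 + 464x
U[6] = -7424 + 2240x
So -7424 + 2240x = -2944, giving x = 2.

2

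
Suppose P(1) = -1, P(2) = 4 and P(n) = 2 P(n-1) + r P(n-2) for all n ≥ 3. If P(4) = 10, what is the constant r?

-3

P(3) = 8 - r
P(4) = 16 + 2r
So 16 + 2r = 10, giving r = -3.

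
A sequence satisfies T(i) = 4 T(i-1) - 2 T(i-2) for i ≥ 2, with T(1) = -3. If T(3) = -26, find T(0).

Let T(0) = y.
T(2) = -12 - 2y
T(3) = -42 - 8y
So -42 - 8y = -26, giving y = -2.

-2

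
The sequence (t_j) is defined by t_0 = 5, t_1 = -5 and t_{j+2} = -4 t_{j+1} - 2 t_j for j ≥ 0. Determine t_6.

t_2 = -4(-5) - 2(5) = 10
t_3 = -4(10) - 2(-5) = -30
t_4 = -4(-30) - 2(10) = 100
t_5 = -4(100) - 2(-30) = -340
t_6 = -4(-340) - 2(100) = 1160

1160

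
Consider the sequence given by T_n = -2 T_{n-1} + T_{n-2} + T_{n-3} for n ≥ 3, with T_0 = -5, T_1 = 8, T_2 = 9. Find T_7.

-517

T_3 = -2·9 + 8 + (-5) = -15
T_4 = -2·(-15) + 9 + 8 = 47
T_5 = -2·47 + (-15) + 9 = -100
T_6 = -2·(-100) + 47 + (-15) = 232
T_7 = -2·232 + (-100) + 47 = -517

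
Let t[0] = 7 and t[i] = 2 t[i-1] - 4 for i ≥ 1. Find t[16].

The fixed point is -4/(1 - 2) = 4, so t[i] - 4 = 2(t[i-1] - 4).
Hence t[i] = 3·2^i + 4.
t[16] = 3·2^{16} + 4 = 3·65536 + 4 = 196612.

196612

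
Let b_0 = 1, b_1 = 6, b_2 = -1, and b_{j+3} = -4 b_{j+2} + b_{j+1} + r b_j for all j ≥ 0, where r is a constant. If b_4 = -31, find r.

b_3 = 10 + r
b_4 = -41 + 2r
So -41 + 2r = -31, giving r = 5.

5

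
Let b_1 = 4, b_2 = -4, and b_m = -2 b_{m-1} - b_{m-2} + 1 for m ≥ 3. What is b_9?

b_3 = -2(-4) - 4 + 1 = 5
b_4 = -2(5) - (-4) + 1 = -5
b_5 = -2(-5) - 5 + 1 = 6
b_6 = -2(6) - (-5) + 1 = -6
b_7 = -2(-6) - 6 + 1 = 7
b_8 = -2(7) - (-6) + 1 = -7
b_9 = -2(-7) - 7 + 1 = 8

8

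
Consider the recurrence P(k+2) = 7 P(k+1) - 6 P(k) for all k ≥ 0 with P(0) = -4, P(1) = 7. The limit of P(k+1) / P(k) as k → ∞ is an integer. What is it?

The characteristic equation is r^2 - 7r + 6 = 0, which factors as (r - 6)(r - 1) = 0.
So the roots are 6 and 1. Since |6| > |1| and the coefficient of 6^k is non-zero, the ratio tends to 6.

6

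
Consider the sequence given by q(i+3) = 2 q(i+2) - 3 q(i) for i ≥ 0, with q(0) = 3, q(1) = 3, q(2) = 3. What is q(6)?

q(3) = 2*3 - 3*3 = -3
q(4) = 2*(-3) - 3*3 = -15
q(5) = 2*(-15) - 3*3 = -39
q(6) = 2*(-39) - 3*(-3) = -69

-69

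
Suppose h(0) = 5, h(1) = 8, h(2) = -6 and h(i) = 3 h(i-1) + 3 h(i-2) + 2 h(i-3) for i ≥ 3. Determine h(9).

40936

h(3) = 3(-6) + 3(8) + 2(5) = 16
h(4) = 3(16) + 3(-6) + 2(8) = 46
h(5) = 3(46) + 3(16) + 2(-6) = 174
h(6) = 3(174) + 3(46) + 2(16) = 692
h(7) = 3(692) + 3(174) + 2(46) = 2690
h(8) = 3(2690) + 3(692) + 2(174) = 10494
h(9) = 3(10494) + 3(2690) + 2(692) = 40936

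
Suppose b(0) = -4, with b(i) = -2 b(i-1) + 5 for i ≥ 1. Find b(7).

b(1) = -2*(-4) + 5 = 13
b(2) = -2*13 + 5 = -21
b(3) = -2*(-21) + 5 = 47
b(4) = -2*47 + 5 = -89
b(5) = -2*(-89) + 5 = 183
b(6) = -2*183 + 5 = -361
b(7) = -2*(-361) + 5 = 727

727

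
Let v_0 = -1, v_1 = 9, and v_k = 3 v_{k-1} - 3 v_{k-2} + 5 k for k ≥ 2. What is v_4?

224

v_2 = 3*9 - 3*(-1) + 10 = 40
v_3 = 3*40 - 3*9 + 15 = 108
v_4 = 3*108 - 3*40 + 20 = 224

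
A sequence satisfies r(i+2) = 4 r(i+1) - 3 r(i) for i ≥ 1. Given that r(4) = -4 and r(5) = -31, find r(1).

9

Rearranging, r(i-2) = (r(i) - 4 r(i-1)) / -3.
r(3) = (-31 - 4·(-4)) / -3 = -15/-3 = 5
r(2) = (-4 - 4·5) / -3 = -24/-3 = 8
r(1) = (5 - 4·8) / -3 = -27/-3 = 9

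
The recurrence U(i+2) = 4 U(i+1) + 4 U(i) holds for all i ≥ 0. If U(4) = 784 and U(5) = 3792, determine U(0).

Rearranging, U(i-2) = (U(i) - 4 U(i-1)) / 4.
U(3) = (3792 - 4·784) / 4 = 656/4 = 164
U(2) = (784 - 4·164) / 4 = 128/4 = 32
U(1) = (164 - 4·32) / 4 = 36/4 = 9
U(0) = (32 - 4·9) / 4 = -4/4 = -1

-1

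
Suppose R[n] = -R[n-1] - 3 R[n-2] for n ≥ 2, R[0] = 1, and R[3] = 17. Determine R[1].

-7

Let R[1] = z.
R[2] = -3 - z
R[3] = 3 - 2z
So 3 - 2z = 17, giving z = -7.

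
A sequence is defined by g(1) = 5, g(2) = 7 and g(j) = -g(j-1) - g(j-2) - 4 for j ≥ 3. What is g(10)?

5

g(3) = -7 - 5 - 4 = -16
g(4) = -(-16) - 7 - 4 = 5
g(5) = -5 - (-16) - 4 = 7
g(6) = -7 - 5 - 4 = -16
g(7) = -(-16) - 7 - 4 = 5
g(8) = -5 - (-16) - 4 = 7
g(9) = -7 - 5 - 4 = -16
g(10) = -(-16) - 7 - 4 = 5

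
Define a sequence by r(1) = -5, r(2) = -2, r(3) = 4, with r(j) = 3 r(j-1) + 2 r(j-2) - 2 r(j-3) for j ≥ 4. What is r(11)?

r(4) = 3(4) + 2(-2) - 2(-5) = 18
r(5) = 3(18) + 2(4) - 2(-2) = 66
r(6) = 3(66) + 2(18) - 2(4) = 226
r(7) = 3(226) + 2(66) - 2(18) = 774
r(8) = 3(774) + 2(226) - 2(66) = 2642
r(9) = 3(2642) + 2(774) - 2(226) = 9022
r(10) = 3(9022) + 2(2642) - 2(774) = 30802
r(11) = 3(30802) + 2(9022) - 2(2642) = 105166

105166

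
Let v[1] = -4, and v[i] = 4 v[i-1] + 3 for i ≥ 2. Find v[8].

v[2] = 4*(-4) + 3 = -13
v[3] = 4*(-13) + 3 = -49
v[4] = 4*(-49) + 3 = -193
v[5] = 4*(-193) + 3 = -769
v[6] = 4*(-769) + 3 = -3073
v[7] = 4*(-3073) + 3 = -12289
v[8] = 4*(-12289) + 3 = -49153

-49153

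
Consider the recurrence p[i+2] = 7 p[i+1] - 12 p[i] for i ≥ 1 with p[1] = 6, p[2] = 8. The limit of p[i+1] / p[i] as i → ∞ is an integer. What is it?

4

The characteristic equation is r^2 - 7r + 12 = 0, which factors as (r - 4)(r - 3) = 0.
So the roots are 4 and 3. Since |4| > |3| and the coefficient of 4^i is non-zero, the ratio tends to 4.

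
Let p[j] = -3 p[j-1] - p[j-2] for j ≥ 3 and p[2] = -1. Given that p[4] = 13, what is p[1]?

7

Let p[1] = w.
p[3] = 3 - w
p[4] = -8 + 3w
So -8 + 3w = 13, giving w = 7.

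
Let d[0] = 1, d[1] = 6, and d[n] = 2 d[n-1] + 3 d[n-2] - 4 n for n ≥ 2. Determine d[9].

d[2] = 2(6) + 3(1) - 8 = 7
d[3] = 2(7) + 3(6) - 12 = 20
d[4] = 2(20) + 3(7) - 16 = 45
d[5] = 2(45) + 3(20) - 20 = 130
d[6] = 2(130) + 3(45) - 24 = 371
d[7] = 2(371) + 3(130) - 28 = 1104
d[8] = 2(1104) + 3(371) - 32 = 3289
d[9] = 2(3289) + 3(1104) - 36 = 9854

9854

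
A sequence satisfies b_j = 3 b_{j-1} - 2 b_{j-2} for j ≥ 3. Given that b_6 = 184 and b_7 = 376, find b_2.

Rearranging, b_{j-2} = (b_j - 3 b_{j-1}) / -2.
b_5 = (376 - 3*184) / -2 = -176/-2 = 88
b_4 = (184 - 3*88) / -2 = -80/-2 = 40
b_3 = (88 - 3*40) / -2 = -32/-2 = 16
b_2 = (40 - 3*16) / -2 = -8/-2 = 4

4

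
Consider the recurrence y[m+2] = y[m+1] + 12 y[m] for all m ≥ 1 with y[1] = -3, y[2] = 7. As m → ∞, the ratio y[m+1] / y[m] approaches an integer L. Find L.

The characteristic equation is r^2 - r - 12 = 0, which factors as (r - 4)(r + 3) = 0.
So the roots are 4 and -3. Since |4| > |-3| and the coefficient of 4^m is non-zero, the ratio tends to 4.

4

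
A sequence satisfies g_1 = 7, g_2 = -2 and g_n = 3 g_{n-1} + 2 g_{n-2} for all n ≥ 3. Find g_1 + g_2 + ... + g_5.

109

g_3 = 3·(-2) + 2·7 = 8
g_4 = 3·8 + 2·(-2) = 20
g_5 = 3·20 + 2·8 = 76
Sum = 7 + (-2) + 8 + 20 + 76 = 109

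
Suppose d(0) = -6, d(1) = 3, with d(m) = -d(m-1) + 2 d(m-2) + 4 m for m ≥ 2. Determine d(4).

d(2) = -3 + 2(-6) + 8 = -7
d(3) = -(-7) + 2(3) + 12 = 25
d(4) = -25 + 2(-7) + 16 = -23

-23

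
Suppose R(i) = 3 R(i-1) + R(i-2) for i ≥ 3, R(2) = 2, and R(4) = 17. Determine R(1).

Let R(1) = z.
R(3) = 6 + z
R(4) = 20 + 3z
So 20 + 3z = 17, giving z = -1.

-1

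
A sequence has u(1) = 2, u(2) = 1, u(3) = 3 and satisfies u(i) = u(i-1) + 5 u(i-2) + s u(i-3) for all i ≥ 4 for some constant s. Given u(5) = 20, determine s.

-1

u(4) = 8 + 2s
u(5) = 23 + 3s
So 23 + 3s = 20, giving s = -1.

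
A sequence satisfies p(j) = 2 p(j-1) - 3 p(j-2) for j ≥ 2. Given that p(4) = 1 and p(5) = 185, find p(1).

Rearranging, p(j-2) = (p(j) - 2 p(j-1)) / -3.
p(3) = (185 - 2*1) / -3 = 183/-3 = -61
p(2) = (1 - 2*(-61)) / -3 = 123/-3 = -41
p(1) = (-61 - 2*(-41)) / -3 = 21/-3 = -7

-7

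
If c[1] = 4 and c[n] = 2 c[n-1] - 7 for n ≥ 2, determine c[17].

-196601

The fixed point is -7/(1 - 2) = 7, so c[n] - 7 = 2(c[n-1] - 7).
Hence c[n] = -3·2^{n-1} + 7.
c[17] = -3·2^{16} + 7 = -3·65536 + 7 = -196601.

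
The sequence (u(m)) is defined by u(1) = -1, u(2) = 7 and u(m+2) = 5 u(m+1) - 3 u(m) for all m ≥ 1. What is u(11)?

u(3) = 5·7 - 3·(-1) = 38
u(4) = 5·38 - 3·7 = 169
u(5) = 5·169 - 3·38 = 731
u(6) = 5·731 - 3·169 = 3148
u(7) = 5·3148 - 3·731 = 13547
u(8) = 5·13547 - 3·3148 = 58291
u(9) = 5·58291 - 3·13547 = 250814
u(10) = 5·250814 - 3·58291 = 1079197
u(11) = 5·1079197 - 3·250814 = 4643543

4643543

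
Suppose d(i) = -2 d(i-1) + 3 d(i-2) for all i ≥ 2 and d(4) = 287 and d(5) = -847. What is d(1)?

-7

Rearranging, d(i-2) = (d(i) + 2 d(i-1)) / 3.
d(3) = (-847 + 2(287)) / 3 = -273/3 = -91
d(2) = (287 + 2(-91)) / 3 = 105/3 = 35
d(1) = (-91 + 2(35)) / 3 = -21/3 = -7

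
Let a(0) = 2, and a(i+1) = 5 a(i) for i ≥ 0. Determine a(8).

a(1) = 5·2 = 10
a(2) = 5·10 = 50
a(3) = 5·50 = 250
a(4) = 5·250 = 1250
a(5) = 5·1250 = 6250
a(6) = 5·6250 = 31250
a(7) = 5·31250 = 156250
a(8) = 5·156250 = 781250

781250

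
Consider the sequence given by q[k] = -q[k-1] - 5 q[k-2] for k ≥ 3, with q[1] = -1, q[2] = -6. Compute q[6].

-21

q[3] = -(-6) - 5·(-1) = 11
q[4] = -11 - 5·(-6) = 19
q[5] = -19 - 5·11 = -74
q[6] = -(-74) - 5·19 = -21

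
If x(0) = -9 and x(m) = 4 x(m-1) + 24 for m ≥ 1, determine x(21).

The fixed point is 24/(1 - 4) = -8, so x(m) + 8 = 4(x(m-1) + 8).
Hence x(m) = -1·4^m - 8.
x(21) = -1·4^{21} - 8 = -1·4398046511104 - 8 = -4398046511112.

-4398046511112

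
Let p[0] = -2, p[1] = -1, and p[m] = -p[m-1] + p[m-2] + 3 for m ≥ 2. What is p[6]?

p[2] = -(-1) + (-2) + 3 = 2
p[3] = -2 + (-1) + 3 = 0
p[4] = -0 + 2 + 3 = 5
p[5] = -5 + 0 + 3 = -2
p[6] = -(-2) + 5 + 3 = 10

10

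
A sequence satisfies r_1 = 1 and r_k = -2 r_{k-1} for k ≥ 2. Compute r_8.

-128

r_2 = -2*1 = -2
r_3 = -2*(-2) = 4
r_4 = -2*4 = -8
r_5 = -2*(-8) = 16
r_6 = -2*16 = -32
r_7 = -2*(-32) = 64
r_8 = -2*64 = -128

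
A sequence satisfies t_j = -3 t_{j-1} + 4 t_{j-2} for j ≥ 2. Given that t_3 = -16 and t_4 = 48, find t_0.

-3

Rearranging, t_{j-2} = (t_j + 3 t_{j-1}) / 4.
t_2 = (48 + 3(-16)) / 4 = 0/4 = 0
t_1 = (-16 + 3(0)) / 4 = -16/4 = -4
t_0 = (0 + 3(-4)) / 4 = -12/4 = -3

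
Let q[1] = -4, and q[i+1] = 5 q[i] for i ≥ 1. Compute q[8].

q[2] = 5·(-4) = -20
q[3] = 5·(-20) = -100
q[4] = 5·(-100) = -500
q[5] = 5·(-500) = -2500
q[6] = 5·(-2500) = -12500
q[7] = 5·(-12500) = -62500
q[8] = 5·(-62500) = -312500

-312500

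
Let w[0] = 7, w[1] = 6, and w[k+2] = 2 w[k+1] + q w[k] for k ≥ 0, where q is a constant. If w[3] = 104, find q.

4

w[2] = 12 + 7q
w[3] = 24 + 20q
So 24 + 20q = 104, giving q = 4.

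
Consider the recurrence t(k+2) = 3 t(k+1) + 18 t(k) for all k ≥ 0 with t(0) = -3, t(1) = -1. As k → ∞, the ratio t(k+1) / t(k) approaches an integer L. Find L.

The characteristic equation is r^2 - 3r - 18 = 0, which factors as (r - 6)(r + 3) = 0.
So the roots are 6 and -3. Since |6| > |-3| and the coefficient of 6^k is non-zero, the ratio tends to 6.

6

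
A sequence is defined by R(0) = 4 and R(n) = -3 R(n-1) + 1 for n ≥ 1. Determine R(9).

-73811

R(1) = -3*4 + 1 = -11
R(2) = -3*(-11) + 1 = 34
R(3) = -3*34 + 1 = -101
R(4) = -3*(-101) + 1 = 304
R(5) = -3*304 + 1 = -911
R(6) = -3*(-911) + 1 = 2734
R(7) = -3*2734 + 1 = -8201
R(8) = -3*(-8201) + 1 = 24604
R(9) = -3*24604 + 1 = -73811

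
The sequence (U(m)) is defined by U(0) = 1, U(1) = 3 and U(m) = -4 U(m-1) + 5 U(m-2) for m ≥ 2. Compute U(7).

26043

U(2) = -4·3 + 5·1 = -7
U(3) = -4·(-7) + 5·3 = 43
U(4) = -4·43 + 5·(-7) = -207
U(5) = -4·(-207) + 5·43 = 1043
U(6) = -4·1043 + 5·(-207) = -5207
U(7) = -4·(-5207) + 5·1043 = 26043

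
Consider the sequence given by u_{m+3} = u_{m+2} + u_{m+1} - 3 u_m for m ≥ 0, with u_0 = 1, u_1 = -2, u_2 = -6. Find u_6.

u_3 = (-6) + (-2) - 3(1) = -11
u_4 = (-11) + (-6) - 3(-2) = -11
u_5 = (-11) + (-11) - 3(-6) = -4
u_6 = (-4) + (-11) - 3(-11) = 18

18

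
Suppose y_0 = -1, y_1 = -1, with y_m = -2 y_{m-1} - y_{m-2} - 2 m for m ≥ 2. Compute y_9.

-9

y_2 = -2*(-1) - (-1) - 4 = -1
y_3 = -2*(-1) - (-1) - 6 = -3
y_4 = -2*(-3) - (-1) - 8 = -1
y_5 = -2*(-1) - (-3) - 10 = -5
y_6 = -2*(-5) - (-1) - 12 = -1
y_7 = -2*(-1) - (-5) - 14 = -7
y_8 = -2*(-7) - (-1) - 16 = -1
y_9 = -2*(-1) - (-7) - 18 = -9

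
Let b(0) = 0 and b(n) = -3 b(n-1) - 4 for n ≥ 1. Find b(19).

-1162261468

The fixed point is -4/(1 + 3) = -1, so b(n) + 1 = -3(b(n-1) + 1).
Hence b(n) = 1·(-3)^n - 1.
b(19) = 1·(-3)^{19} - 1 = 1·-1162261467 - 1 = -1162261468.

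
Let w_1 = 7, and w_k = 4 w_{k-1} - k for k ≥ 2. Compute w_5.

1595

w_2 = 4·7 - 2 = 26
w_3 = 4·26 - 3 = 101
w_4 = 4·101 - 4 = 400
w_5 = 4·400 - 5 = 1595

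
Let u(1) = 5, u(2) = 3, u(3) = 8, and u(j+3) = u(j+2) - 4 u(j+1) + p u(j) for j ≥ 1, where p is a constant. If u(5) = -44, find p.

u(4) = -4 + 5p
u(5) = -36 + 8p
So -36 + 8p = -44, giving p = -1.

-1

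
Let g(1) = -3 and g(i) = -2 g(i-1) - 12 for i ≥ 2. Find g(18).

-131076

The fixed point is -12/(1 + 2) = -4, so g(i) + 4 = -2(g(i-1) + 4).
Hence g(i) = 1·(-2)^{i-1} - 4.
g(18) = 1·(-2)^{17} - 4 = 1·-131072 - 4 = -131076.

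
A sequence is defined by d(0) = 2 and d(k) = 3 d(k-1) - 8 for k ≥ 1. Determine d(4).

-158

d(1) = 3*2 - 8 = -2
d(2) = 3*(-2) - 8 = -14
d(3) = 3*(-14) - 8 = -50
d(4) = 3*(-50) - 8 = -158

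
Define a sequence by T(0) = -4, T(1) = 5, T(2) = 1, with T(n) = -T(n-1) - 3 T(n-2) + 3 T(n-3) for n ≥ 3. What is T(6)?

-251

T(3) = -1 - 3(5) + 3(-4) = -28
T(4) = -(-28) - 3(1) + 3(5) = 40
T(5) = -40 - 3(-28) + 3(1) = 47
T(6) = -47 - 3(40) + 3(-28) = -251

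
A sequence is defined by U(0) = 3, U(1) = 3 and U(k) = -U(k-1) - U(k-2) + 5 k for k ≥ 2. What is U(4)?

U(2) = -3 - 3 + 10 = 4
U(3) = -4 - 3 + 15 = 8
U(4) = -8 - 4 + 20 = 8

8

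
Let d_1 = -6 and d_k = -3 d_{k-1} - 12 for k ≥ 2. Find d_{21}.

The fixed point is -12/(1 + 3) = -3, so d_k + 3 = -3(d_{k-1} + 3).
Hence d_k = -3·(-3)^{k-1} - 3.
d_{21} = -3·(-3)^{20} - 3 = -3·3486784401 - 3 = -10460353206.

-10460353206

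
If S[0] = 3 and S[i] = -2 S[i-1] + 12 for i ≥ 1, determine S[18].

-262140

The fixed point is 12/(1 + 2) = 4, so S[i] - 4 = -2(S[i-1] - 4).
Hence S[i] = -1·(-2)^i + 4.
S[18] = -1·(-2)^{18} + 4 = -1·262144 + 4 = -262140.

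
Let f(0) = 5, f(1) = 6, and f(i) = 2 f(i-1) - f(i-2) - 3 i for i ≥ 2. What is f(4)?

f(2) = 2·6 - 5 - 6 = 1
f(3) = 2·1 - 6 - 9 = -13
f(4) = 2·(-13) - 1 - 12 = -39

-39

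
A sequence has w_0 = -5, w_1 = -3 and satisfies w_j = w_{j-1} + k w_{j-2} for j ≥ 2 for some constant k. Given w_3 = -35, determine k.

4

w_2 = -3 - 5k
w_3 = -3 - 8k
So -3 - 8k = -35, giving k = 4.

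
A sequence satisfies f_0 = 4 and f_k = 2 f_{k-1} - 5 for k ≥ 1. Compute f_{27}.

-134217723

The fixed point is -5/(1 - 2) = 5, so f_k - 5 = 2(f_{k-1} - 5).
Hence f_k = -1·2^k + 5.
f_{27} = -1·2^{27} + 5 = -1·134217728 + 5 = -134217723.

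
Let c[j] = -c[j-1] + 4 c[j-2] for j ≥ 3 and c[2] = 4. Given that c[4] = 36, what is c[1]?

Let c[1] = y.
c[3] = -4 + 4y
c[4] = 20 - 4y
So 20 - 4y = 36, giving y = -4.

-4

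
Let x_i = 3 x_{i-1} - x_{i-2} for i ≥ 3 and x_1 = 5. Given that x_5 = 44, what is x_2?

4

Let x_2 = z.
x_3 = -5 + 3z
x_4 = -15 + 8z
x_5 = -40 + 21z
So -40 + 21z = 44, giving z = 4.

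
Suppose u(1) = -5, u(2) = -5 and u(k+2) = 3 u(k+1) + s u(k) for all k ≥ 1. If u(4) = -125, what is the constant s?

4

u(3) = -15 - 5s
u(4) = -45 - 20s
So -45 - 20s = -125, giving s = 4.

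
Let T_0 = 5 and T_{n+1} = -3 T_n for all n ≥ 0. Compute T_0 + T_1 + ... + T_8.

24605

T_1 = -3·5 = -15
T_2 = -3·(-15) = 45
T_3 = -3·45 = -135
T_4 = -3·(-135) = 405
T_5 = -3·405 = -1215
T_6 = -3·(-1215) = 3645
T_7 = -3·3645 = -10935
T_8 = -3·(-10935) = 32805
Sum = 5 + (-15) + 45 + (-135) + 405 + (-1215) + 3645 + (-10935) + 32805 = 24605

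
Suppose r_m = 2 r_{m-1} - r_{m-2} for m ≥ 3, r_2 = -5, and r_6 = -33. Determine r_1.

Let r_1 = x.
r_3 = -10 - x
r_4 = -15 - 2x
r_5 = -20 - 3x
r_6 = -25 - 4x
So -25 - 4x = -33, giving x = 2.

2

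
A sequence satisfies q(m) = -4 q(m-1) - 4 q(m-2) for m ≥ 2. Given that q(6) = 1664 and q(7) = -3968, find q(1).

-2

Rearranging, q(m-2) = (q(m) + 4 q(m-1)) / -4.
q(5) = (-3968 + 4*1664) / -4 = 2688/-4 = -672
q(4) = (1664 + 4*(-672)) / -4 = -1024/-4 = 256
q(3) = (-672 + 4*256) / -4 = 352/-4 = -88
q(2) = (256 + 4*(-88)) / -4 = -96/-4 = 24
q(1) = (-88 + 4*24) / -4 = 8/-4 = -2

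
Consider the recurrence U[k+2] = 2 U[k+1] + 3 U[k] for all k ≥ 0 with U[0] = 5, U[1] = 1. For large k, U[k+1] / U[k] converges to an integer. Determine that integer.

The characteristic equation is r^2 - 2r - 3 = 0, which factors as (r - 3)(r + 1) = 0.
So the roots are 3 and -1. Since |3| > |-1| and the coefficient of 3^k is non-zero, the ratio tends to 3.

3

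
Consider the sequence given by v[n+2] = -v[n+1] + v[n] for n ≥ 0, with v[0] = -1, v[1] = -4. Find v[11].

-301

v[2] = -(-4) + (-1) = 3
v[3] = -3 + (-4) = -7
v[4] = -(-7) + 3 = 10
v[5] = -10 + (-7) = -17
v[6] = -(-17) + 10 = 27
v[7] = -27 + (-17) = -44
v[8] = -(-44) + 27 = 71
v[9] = -71 + (-44) = -115
v[10] = -(-115) + 71 = 186
v[11] = -186 + (-115) = -301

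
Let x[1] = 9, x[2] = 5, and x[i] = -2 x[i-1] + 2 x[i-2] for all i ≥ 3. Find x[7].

x[3] = -2(5) + 2(9) = 8
x[4] = -2(8) + 2(5) = -6
x[5] = -2(-6) + 2(8) = 28
x[6] = -2(28) + 2(-6) = -68
x[7] = -2(-68) + 2(28) = 192

192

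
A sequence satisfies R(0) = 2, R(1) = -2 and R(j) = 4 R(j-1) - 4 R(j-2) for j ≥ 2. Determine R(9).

-12800

R(2) = 4(-2) - 4(2) = -16
R(3) = 4(-16) - 4(-2) = -56
R(4) = 4(-56) - 4(-16) = -160
R(5) = 4(-160) - 4(-56) = -416
R(6) = 4(-416) - 4(-160) = -1024
R(7) = 4(-1024) - 4(-416) = -2432
R(8) = 4(-2432) - 4(-1024) = -5632
R(9) = 4(-5632) - 4(-2432) = -12800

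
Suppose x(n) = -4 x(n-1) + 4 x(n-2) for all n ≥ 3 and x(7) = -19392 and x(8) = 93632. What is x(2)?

Rearranging, x(n-2) = (x(n) + 4 x(n-1)) / 4.
x(6) = (93632 + 4*(-19392)) / 4 = 16064/4 = 4016
x(5) = (-19392 + 4*4016) / 4 = -3328/4 = -832
x(4) = (4016 + 4*(-832)) / 4 = 688/4 = 172
x(3) = (-832 + 4*172) / 4 = -144/4 = -36
x(2) = (172 + 4*(-36)) / 4 = 28/4 = 7

7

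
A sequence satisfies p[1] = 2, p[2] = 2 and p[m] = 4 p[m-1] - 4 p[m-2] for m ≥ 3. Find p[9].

-1536

p[3] = 4*2 - 4*2 = 0
p[4] = 4*0 - 4*2 = -8
p[5] = 4*(-8) - 4*0 = -32
p[6] = 4*(-32) - 4*(-8) = -96
p[7] = 4*(-96) - 4*(-32) = -256
p[8] = 4*(-256) - 4*(-96) = -640
p[9] = 4*(-640) - 4*(-256) = -1536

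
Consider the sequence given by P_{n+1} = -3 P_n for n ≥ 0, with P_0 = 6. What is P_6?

P_1 = -3·6 = -18
P_2 = -3·(-18) = 54
P_3 = -3·54 = -162
P_4 = -3·(-162) = 486
P_5 = -3·486 = -1458
P_6 = -3·(-1458) = 4374

4374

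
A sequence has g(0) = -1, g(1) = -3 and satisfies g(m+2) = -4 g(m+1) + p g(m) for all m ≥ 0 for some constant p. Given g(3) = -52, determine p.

g(2) = 12 - p
g(3) = -48 + p
So -48 + p = -52, giving p = -4.

-4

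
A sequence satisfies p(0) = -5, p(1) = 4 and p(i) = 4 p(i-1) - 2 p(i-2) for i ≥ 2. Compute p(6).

3880

p(2) = 4(4) - 2(-5) = 26
p(3) = 4(26) - 2(4) = 96
p(4) = 4(96) - 2(26) = 332
p(5) = 4(332) - 2(96) = 1136
p(6) = 4(1136) - 2(332) = 3880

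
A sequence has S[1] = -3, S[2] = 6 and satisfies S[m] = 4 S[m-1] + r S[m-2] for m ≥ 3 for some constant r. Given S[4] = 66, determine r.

5

S[3] = 24 - 3r
S[4] = 96 - 6r
So 96 - 6r = 66, giving r = 5.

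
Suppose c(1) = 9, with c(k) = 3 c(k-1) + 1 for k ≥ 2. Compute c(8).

20776

c(2) = 3·9 + 1 = 28
c(3) = 3·28 + 1 = 85
c(4) = 3·85 + 1 = 256
c(5) = 3·256 + 1 = 769
c(6) = 3·769 + 1 = 2308
c(7) = 3·2308 + 1 = 6925
c(8) = 3·6925 + 1 = 20776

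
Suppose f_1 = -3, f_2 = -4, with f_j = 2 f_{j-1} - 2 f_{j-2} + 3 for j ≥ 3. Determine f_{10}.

-109

f_3 = 2*(-4) - 2*(-3) + 3 = 1
f_4 = 2*1 - 2*(-4) + 3 = 13
f_5 = 2*13 - 2*1 + 3 = 27
f_6 = 2*27 - 2*13 + 3 = 31
f_7 = 2*31 - 2*27 + 3 = 11
f_8 = 2*11 - 2*31 + 3 = -37
f_9 = 2*(-37) - 2*11 + 3 = -93
f_{10} = 2*(-93) - 2*(-37) + 3 = -109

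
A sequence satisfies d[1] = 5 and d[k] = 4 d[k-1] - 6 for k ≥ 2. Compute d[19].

206158430210

The fixed point is -6/(1 - 4) = 2, so d[k] - 2 = 4(d[k-1] - 2).
Hence d[k] = 3·4^{k-1} + 2.
d[19] = 3·4^{18} + 2 = 3·68719476736 + 2 = 206158430210.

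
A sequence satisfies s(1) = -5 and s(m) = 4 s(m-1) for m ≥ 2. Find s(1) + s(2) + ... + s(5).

-1705

s(2) = 4·(-5) = -20
s(3) = 4·(-20) = -80
s(4) = 4·(-80) = -320
s(5) = 4·(-320) = -1280
Sum = (-5) + (-20) + (-80) + (-320) + (-1280) = -1705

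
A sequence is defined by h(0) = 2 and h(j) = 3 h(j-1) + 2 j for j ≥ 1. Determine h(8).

h(1) = 3·2 + 2 = 8
h(2) = 3·8 + 4 = 28
h(3) = 3·28 + 6 = 90
h(4) = 3·90 + 8 = 278
h(5) = 3·278 + 10 = 844
h(6) = 3·844 + 12 = 2544
h(7) = 3·2544 + 14 = 7646
h(8) = 3·7646 + 16 = 22954

22954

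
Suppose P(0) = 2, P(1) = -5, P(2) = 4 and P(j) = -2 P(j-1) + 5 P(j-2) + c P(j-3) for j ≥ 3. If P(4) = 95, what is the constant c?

-1

P(3) = -33 + 2c
P(4) = 86 - 9c
So 86 - 9c = 95, giving c = -1.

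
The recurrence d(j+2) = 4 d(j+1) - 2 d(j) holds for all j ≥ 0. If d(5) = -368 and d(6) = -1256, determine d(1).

-4

Rearranging, d(j-2) = (d(j) - 4 d(j-1)) / -2.
d(4) = (-1256 - 4·(-368)) / -2 = 216/-2 = -108
d(3) = (-368 - 4·(-108)) / -2 = 64/-2 = -32
d(2) = (-108 - 4·(-32)) / -2 = 20/-2 = -10
d(1) = (-32 - 4·(-10)) / -2 = 8/-2 = -4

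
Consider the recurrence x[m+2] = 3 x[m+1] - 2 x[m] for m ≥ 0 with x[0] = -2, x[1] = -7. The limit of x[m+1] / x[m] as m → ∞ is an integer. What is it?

2

The characteristic equation is r^2 - 3r + 2 = 0, which factors as (r - 2)(r - 1) = 0.
So the roots are 2 and 1. Since |2| > |1| and the coefficient of 2^m is non-zero, the ratio tends to 2.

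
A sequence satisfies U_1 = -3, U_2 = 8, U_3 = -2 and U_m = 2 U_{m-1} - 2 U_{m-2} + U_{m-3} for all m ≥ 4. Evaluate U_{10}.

-23

U_4 = 2*(-2) - 2*8 + (-3) = -23
U_5 = 2*(-23) - 2*(-2) + 8 = -34
U_6 = 2*(-34) - 2*(-23) + (-2) = -24
U_7 = 2*(-24) - 2*(-34) + (-23) = -3
U_8 = 2*(-3) - 2*(-24) + (-34) = 8
U_9 = 2*8 - 2*(-3) + (-24) = -2
U_{10} = 2*(-2) - 2*8 + (-3) = -23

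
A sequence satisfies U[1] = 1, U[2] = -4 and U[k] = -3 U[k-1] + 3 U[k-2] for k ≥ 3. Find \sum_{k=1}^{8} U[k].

U[3] = -3(-4) + 3(1) = 15
U[4] = -3(15) + 3(-4) = -57
U[5] = -3(-57) + 3(15) = 216
U[6] = -3(216) + 3(-57) = -819
U[7] = -3(-819) + 3(216) = 3105
U[8] = -3(3105) + 3(-819) = -11772
Sum = 1 + (-4) + 15 + (-57) + 216 + (-819) + 3105 + (-11772) = -9315

-9315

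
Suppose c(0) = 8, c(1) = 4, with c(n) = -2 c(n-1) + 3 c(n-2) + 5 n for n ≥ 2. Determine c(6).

1166

c(2) = -2·4 + 3·8 + 10 = 26
c(3) = -2·26 + 3·4 + 15 = -25
c(4) = -2·(-25) + 3·26 + 20 = 148
c(5) = -2·148 + 3·(-25) + 25 = -346
c(6) = -2·(-346) + 3·148 + 30 = 1166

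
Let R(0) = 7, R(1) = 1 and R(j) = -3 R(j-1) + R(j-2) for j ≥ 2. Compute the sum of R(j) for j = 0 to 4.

38

R(2) = -3*1 + 7 = 4
R(3) = -3*4 + 1 = -11
R(4) = -3*(-11) + 4 = 37
Sum = 7 + 1 + 4 + (-11) + 37 = 38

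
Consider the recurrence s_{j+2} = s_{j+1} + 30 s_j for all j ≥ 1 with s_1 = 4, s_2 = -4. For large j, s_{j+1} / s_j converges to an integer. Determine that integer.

The characteristic equation is r^2 - r - 30 = 0, which factors as (r - 6)(r + 5) = 0.
So the roots are 6 and -5. Since |6| > |-5| and the coefficient of 6^j is non-zero, the ratio tends to 6.

6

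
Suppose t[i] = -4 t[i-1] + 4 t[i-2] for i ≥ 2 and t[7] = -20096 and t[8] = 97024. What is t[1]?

-6

Rearranging, t[i-2] = (t[i] + 4 t[i-1]) / 4.
t[6] = (97024 + 4(-20096)) / 4 = 16640/4 = 4160
t[5] = (-20096 + 4(4160)) / 4 = -3456/4 = -864
t[4] = (4160 + 4(-864)) / 4 = 704/4 = 176
t[3] = (-864 + 4(176)) / 4 = -160/4 = -40
t[2] = (176 + 4(-40)) / 4 = 16/4 = 4
t[1] = (-40 + 4(4)) / 4 = -24/4 = -6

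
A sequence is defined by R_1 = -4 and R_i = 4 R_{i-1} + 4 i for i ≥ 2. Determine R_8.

-14576

R_2 = 4·(-4) + 8 = -8
R_3 = 4·(-8) + 12 = -20
R_4 = 4·(-20) + 16 = -64
R_5 = 4·(-64) + 20 = -236
R_6 = 4·(-236) + 24 = -920
R_7 = 4·(-920) + 28 = -3652
R_8 = 4·(-3652) + 32 = -14576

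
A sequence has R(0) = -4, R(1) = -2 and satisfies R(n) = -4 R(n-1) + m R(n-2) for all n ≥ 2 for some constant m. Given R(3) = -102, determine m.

-5

R(2) = 8 - 4m
R(3) = -32 + 14m
So -32 + 14m = -102, giving m = -5.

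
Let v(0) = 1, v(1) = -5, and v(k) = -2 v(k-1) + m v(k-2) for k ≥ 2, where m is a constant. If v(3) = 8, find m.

v(2) = 10 + m
v(3) = -20 - 7m
So -20 - 7m = 8, giving m = -4.

-4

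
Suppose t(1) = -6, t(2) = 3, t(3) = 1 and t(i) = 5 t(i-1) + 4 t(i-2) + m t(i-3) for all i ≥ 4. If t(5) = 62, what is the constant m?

t(4) = 17 - 6m
t(5) = 89 - 27m
So 89 - 27m = 62, giving m = 1.

1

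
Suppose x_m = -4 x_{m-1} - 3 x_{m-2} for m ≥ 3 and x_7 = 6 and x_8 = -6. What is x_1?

6

Rearranging, x_{m-2} = (x_m + 4 x_{m-1}) / -3.
x_6 = (-6 + 4·6) / -3 = 18/-3 = -6
x_5 = (6 + 4·(-6)) / -3 = -18/-3 = 6
x_4 = (-6 + 4·6) / -3 = 18/-3 = -6
x_3 = (6 + 4·(-6)) / -3 = -18/-3 = 6
x_2 = (-6 + 4·6) / -3 = 18/-3 = -6
x_1 = (6 + 4·(-6)) / -3 = -18/-3 = 6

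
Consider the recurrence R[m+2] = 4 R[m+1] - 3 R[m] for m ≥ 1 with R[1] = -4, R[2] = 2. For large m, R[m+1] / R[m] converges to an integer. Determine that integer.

The characteristic equation is r^2 - 4r + 3 = 0, which factors as (r - 3)(r - 1) = 0.
So the roots are 3 and 1. Since |3| > |1| and the coefficient of 3^m is non-zero, the ratio tends to 3.

3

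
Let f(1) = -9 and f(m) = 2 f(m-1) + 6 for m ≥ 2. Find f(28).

The fixed point is 6/(1 - 2) = -6, so f(m) + 6 = 2(f(m-1) + 6).
Hence f(m) = -3·2^{m-1} - 6.
f(28) = -3·2^{27} - 6 = -3·134217728 - 6 = -402653190.

-402653190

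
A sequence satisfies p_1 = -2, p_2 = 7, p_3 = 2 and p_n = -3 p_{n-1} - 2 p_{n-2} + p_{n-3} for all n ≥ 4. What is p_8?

-578

p_4 = -3(2) - 2(7) + (-2) = -22
p_5 = -3(-22) - 2(2) + 7 = 69
p_6 = -3(69) - 2(-22) + 2 = -161
p_7 = -3(-161) - 2(69) + (-22) = 323
p_8 = -3(323) - 2(-161) + 69 = -578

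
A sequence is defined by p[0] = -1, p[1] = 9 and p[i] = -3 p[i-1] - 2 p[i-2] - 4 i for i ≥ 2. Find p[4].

-157

p[2] = -3(9) - 2(-1) - 8 = -33
p[3] = -3(-33) - 2(9) - 12 = 69
p[4] = -3(69) - 2(-33) - 16 = -157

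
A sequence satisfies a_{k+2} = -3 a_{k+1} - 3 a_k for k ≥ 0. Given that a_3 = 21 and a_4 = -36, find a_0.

Rearranging, a_{k-2} = (a_k + 3 a_{k-1}) / -3.
a_2 = (-36 + 3·21) / -3 = 27/-3 = -9
a_1 = (21 + 3·(-9)) / -3 = -6/-3 = 2
a_0 = (-9 + 3·2) / -3 = -3/-3 = 1

1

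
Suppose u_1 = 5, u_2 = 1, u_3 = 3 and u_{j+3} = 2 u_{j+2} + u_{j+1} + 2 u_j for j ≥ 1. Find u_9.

1935

u_4 = 2(3) + 1 + 2(5) = 17
u_5 = 2(17) + 3 + 2(1) = 39
u_6 = 2(39) + 17 + 2(3) = 101
u_7 = 2(101) + 39 + 2(17) = 275
u_8 = 2(275) + 101 + 2(39) = 729
u_9 = 2(729) + 275 + 2(101) = 1935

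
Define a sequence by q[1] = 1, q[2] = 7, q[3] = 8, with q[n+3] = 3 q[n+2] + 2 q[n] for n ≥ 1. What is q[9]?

9488

q[4] = 3·8 + 2·1 = 26
q[5] = 3·26 + 2·7 = 92
q[6] = 3·92 + 2·8 = 292
q[7] = 3·292 + 2·26 = 928
q[8] = 3·928 + 2·92 = 2968
q[9] = 3·2968 + 2·292 = 9488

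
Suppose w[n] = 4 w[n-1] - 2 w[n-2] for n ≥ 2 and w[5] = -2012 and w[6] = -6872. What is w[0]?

9

Rearranging, w[n-2] = (w[n] - 4 w[n-1]) / -2.
w[4] = (-6872 - 4·(-2012)) / -2 = 1176/-2 = -588
w[3] = (-2012 - 4·(-588)) / -2 = 340/-2 = -170
w[2] = (-588 - 4·(-170)) / -2 = 92/-2 = -46
w[1] = (-170 - 4·(-46)) / -2 = 14/-2 = -7
w[0] = (-46 - 4·(-7)) / -2 = -18/-2 = 9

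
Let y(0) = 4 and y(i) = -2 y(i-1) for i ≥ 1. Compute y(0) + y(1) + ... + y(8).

y(1) = -2·4 = -8
y(2) = -2·(-8) = 16
y(3) = -2·16 = -32
y(4) = -2·(-32) = 64
y(5) = -2·64 = -128
y(6) = -2·(-128) = 256
y(7) = -2·256 = -512
y(8) = -2·(-512) = 1024
Sum = 4 + (-8) + 16 + (-32) + 64 + (-128) + 256 + (-512) + 1024 = 684

684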